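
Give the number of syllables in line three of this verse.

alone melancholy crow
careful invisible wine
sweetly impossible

6

Line three: sweetly (2), impossible (4) → 6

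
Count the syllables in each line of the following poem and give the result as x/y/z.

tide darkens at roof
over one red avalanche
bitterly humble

Line 1: "tide darkens at roof": 1+2+1+1 = 5
Line 2: "over one red avalanche": 2+1+1+3 = 7
Line 3: "bitterly humble": 3+2 = 5

5/7/5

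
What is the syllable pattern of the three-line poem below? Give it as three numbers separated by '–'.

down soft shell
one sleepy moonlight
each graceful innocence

Line 1: down (1), soft (1), shell (1) → 3
Line 2: one (1), sleepy (2), moonlight (2) → 5
Line 3: each (1), graceful (2), innocence (3) → 6

3–5–6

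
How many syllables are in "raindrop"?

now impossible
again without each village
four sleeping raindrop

2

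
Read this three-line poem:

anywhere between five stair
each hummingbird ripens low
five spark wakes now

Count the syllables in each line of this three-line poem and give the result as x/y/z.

Line 1: anywhere (3), between (2), five (1), stair (1) → 7
Line 2: each (1), hummingbird (3), ripens (2), low (1) → 7
Line 3: five (1), spark (1), wakes (1), now (1) → 4

7/7/4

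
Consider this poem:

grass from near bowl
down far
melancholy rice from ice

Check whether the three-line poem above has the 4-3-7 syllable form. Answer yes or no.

No

Line 1: grass(1) + from(1) + near(1) + bowl(1) = 4 ✓
Line 2: down(1) + far(1) = 2 (expected 3)
Line 3: melancholy(4) + rice(1) + from(1) + ice(1) = 7 ✓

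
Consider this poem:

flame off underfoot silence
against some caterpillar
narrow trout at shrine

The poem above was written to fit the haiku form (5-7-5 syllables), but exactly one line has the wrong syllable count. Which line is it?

The first line

Line 1: "flame off underfoot silence": 1+1+3+2 = 7 (expected 5)
Line 2: "against some caterpillar": 2+1+4 = 7 ✓
Line 3: "narrow trout at shrine": 2+1+1+1 = 5 ✓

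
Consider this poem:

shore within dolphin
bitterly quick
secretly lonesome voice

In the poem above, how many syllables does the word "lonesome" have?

2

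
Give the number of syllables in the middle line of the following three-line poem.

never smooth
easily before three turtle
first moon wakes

8

The middle line: "easily before three turtle": 3+2+1+2 = 8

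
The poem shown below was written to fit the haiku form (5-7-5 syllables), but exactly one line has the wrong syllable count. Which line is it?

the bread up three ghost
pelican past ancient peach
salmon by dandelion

Line 1: "the bread up three ghost": 1+1+1+1+1 = 5 ✓
Line 2: "pelican past ancient peach": 3+1+2+1 = 7 ✓
Line 3: "salmon by dandelion": 2+1+4 = 7 (expected 5)

The third line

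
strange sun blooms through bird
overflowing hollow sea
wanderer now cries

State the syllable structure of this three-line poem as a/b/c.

Line 1: strange (1), sun (1), blooms (1), through (1), bird (1) → 5
Line 2: overflowing (4), hollow (2), sea (1) → 7
Line 3: wanderer (3), now (1), cries (1) → 5

5/7/5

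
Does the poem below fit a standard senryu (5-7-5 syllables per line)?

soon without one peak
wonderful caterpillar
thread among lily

Yes

Line 1: soon (1), without (2), one (1), peak (1) → 5 ✓
Line 2: wonderful (3), caterpillar (4) → 7 ✓
Line 3: thread (1), among (2), lily (2) → 5 ✓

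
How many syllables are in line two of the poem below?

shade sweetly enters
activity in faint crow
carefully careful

7

Line two: "activity in faint crow": 4+1+1+1 = 7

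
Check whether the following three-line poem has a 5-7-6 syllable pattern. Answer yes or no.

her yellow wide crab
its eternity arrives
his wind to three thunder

Line 1: her (1), yellow (2), wide (1), crab (1) → 5 ✓
Line 2: its (1), eternity (4), arrives (2) → 7 ✓
Line 3: his (1), wind (1), to (1), three (1), thunder (2) → 6 ✓

Yes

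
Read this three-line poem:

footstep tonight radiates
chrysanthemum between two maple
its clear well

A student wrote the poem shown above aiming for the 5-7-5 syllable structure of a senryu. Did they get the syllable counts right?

No

Line 1: "footstep tonight radiates": 2+2+3 = 7 (expected 5)
Line 2: "chrysanthemum between two maple": 4+2+1+2 = 9 (expected 7)
Line 3: "its clear well": 1+1+1 = 3 (expected 5)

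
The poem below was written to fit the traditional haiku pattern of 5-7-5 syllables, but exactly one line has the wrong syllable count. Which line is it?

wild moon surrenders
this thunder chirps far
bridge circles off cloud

Line 1: wild(1) + moon(1) + surrenders(3) = 5 ✓
Line 2: this(1) + thunder(2) + chirps(1) + far(1) = 5 (expected 7)
Line 3: bridge(1) + circles(2) + off(1) + cloud(1) = 5 ✓

Line 2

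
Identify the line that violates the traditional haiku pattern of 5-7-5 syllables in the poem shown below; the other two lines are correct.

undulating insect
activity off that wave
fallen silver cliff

Line 1

Line 1: "undulating insect": 4+2 = 6 (expected 5)
Line 2: "activity off that wave": 4+1+1+1 = 7 ✓
Line 3: "fallen silver cliff": 2+2+1 = 5 ✓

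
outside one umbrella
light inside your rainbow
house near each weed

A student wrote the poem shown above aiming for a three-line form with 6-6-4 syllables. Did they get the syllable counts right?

Line 1: outside(2) + one(1) + umbrella(3) = 6 ✓
Line 2: light(1) + inside(2) + your(1) + rainbow(2) = 6 ✓
Line 3: house(1) + near(1) + each(1) + weed(1) = 4 ✓

Yes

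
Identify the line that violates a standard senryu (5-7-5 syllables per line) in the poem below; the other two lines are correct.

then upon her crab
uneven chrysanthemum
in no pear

Line 1: then (1), upon (2), her (1), crab (1) → 5 ✓
Line 2: uneven (3), chrysanthemum (4) → 7 ✓
Line 3: in (1), no (1), pear (1) → 3 (expected 5)

The third line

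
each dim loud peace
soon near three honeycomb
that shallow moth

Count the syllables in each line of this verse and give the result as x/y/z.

Line 1: "each dim loud peace": 1+1+1+1 = 4
Line 2: "soon near three honeycomb": 1+1+1+3 = 6
Line 3: "that shallow moth": 1+2+1 = 4

4/6/4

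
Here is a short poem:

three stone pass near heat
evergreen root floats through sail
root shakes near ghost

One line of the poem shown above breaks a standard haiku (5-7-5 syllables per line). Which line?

The third line

Line 1: three (1), stone (1), pass (1), near (1), heat (1) → 5 ✓
Line 2: evergreen (3), root (1), floats (1), through (1), sail (1) → 7 ✓
Line 3: root (1), shakes (1), near (1), ghost (1) → 4 (expected 5)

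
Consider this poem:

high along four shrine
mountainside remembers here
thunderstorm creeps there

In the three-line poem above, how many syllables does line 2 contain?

7

Line 2: "mountainside remembers here": 3+3+1 = 7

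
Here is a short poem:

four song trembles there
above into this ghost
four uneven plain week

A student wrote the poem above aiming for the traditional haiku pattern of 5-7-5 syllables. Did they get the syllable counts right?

Line 1: four (1), song (1), trembles (2), there (1) → 5 ✓
Line 2: above (2), into (2), this (1), ghost (1) → 6 (expected 7)
Line 3: four (1), uneven (3), plain (1), week (1) → 6 (expected 5)

No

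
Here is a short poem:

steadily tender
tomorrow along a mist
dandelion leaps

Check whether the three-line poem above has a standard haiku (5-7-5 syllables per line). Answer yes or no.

Line 1: "steadily tender": 3+2 = 5 ✓
Line 2: "tomorrow along a mist": 3+2+1+1 = 7 ✓
Line 3: "dandelion leaps": 4+1 = 5 ✓

Yes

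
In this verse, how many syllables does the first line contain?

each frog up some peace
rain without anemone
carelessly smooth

5

The first line: each(1) + frog(1) + up(1) + some(1) + peace(1) = 5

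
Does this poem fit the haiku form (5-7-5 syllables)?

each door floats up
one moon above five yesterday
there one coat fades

No

Line 1: each (1), door (1), floats (1), up (1) → 4 (expected 5)
Line 2: one (1), moon (1), above (2), five (1), yesterday (3) → 8 (expected 7)
Line 3: there (1), one (1), coat (1), fades (1) → 4 (expected 5)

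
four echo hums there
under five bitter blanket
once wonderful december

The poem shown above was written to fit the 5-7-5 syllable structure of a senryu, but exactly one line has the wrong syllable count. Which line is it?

Line 1: "four echo hums there": 1+2+1+1 = 5 ✓
Line 2: "under five bitter blanket": 2+1+2+2 = 7 ✓
Line 3: "once wonderful december": 1+3+3 = 7 (expected 5)

Line 3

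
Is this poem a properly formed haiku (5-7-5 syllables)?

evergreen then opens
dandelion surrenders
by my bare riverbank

Line 1: "evergreen then opens": 3+1+2 = 6 (expected 5)
Line 2: "dandelion surrenders": 4+3 = 7 ✓
Line 3: "by my bare riverbank": 1+1+1+3 = 6 (expected 5)

No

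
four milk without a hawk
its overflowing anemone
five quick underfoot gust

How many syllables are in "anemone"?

4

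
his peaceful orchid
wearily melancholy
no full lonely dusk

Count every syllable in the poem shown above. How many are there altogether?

Line 1: his(1) + peaceful(2) + orchid(2) = 5
Line 2: wearily(3) + melancholy(4) = 7
Line 3: no(1) + full(1) + lonely(2) + dusk(1) = 5
Total: 5 + 7 + 5 = 17

17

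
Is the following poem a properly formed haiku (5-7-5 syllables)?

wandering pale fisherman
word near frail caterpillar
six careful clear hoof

Line 1: "wandering pale fisherman": 3+1+3 = 7 (expected 5)
Line 2: "word near frail caterpillar": 1+1+1+4 = 7 ✓
Line 3: "six careful clear hoof": 1+2+1+1 = 5 ✓

No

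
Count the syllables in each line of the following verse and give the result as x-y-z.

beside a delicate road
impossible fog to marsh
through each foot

Line 1: "beside a delicate road": 2+1+3+1 = 7
Line 2: "impossible fog to marsh": 4+1+1+1 = 7
Line 3: "through each foot": 1+1+1 = 3

7-7-3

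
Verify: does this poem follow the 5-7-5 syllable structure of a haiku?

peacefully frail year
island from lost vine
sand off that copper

No

Line 1: "peacefully frail year": 3+1+1 = 5 ✓
Line 2: "island from lost vine": 2+1+1+1 = 5 (expected 7)
Line 3: "sand off that copper": 1+1+1+2 = 5 ✓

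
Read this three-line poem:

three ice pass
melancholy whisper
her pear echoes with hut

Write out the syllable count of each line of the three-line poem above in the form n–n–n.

3–6–6

Line 1: three (1), ice (1), pass (1) → 3
Line 2: melancholy (4), whisper (2) → 6
Line 3: her (1), pear (1), echoes (2), with (1), hut (1) → 6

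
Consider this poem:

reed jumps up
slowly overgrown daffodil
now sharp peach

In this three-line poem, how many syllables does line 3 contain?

Line 3: now (1), sharp (1), peach (1) → 3

3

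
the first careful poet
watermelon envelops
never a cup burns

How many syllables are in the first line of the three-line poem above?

6

The first line: the (1), first (1), careful (2), poet (2) → 6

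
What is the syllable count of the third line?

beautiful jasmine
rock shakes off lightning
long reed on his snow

5

The third line: long (1), reed (1), on (1), his (1), snow (1) → 5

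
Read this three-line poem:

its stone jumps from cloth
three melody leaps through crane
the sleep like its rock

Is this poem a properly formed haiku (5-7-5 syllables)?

Yes

Line 1: "its stone jumps from cloth": 1+1+1+1+1 = 5 ✓
Line 2: "three melody leaps through crane": 1+3+1+1+1 = 7 ✓
Line 3: "the sleep like its rock": 1+1+1+1+1 = 5 ✓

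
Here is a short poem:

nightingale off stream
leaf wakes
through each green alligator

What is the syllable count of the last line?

The last line: through (1), each (1), green (1), alligator (4) → 7

7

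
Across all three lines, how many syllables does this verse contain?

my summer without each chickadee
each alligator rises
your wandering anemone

Line 1: my (1), summer (2), without (2), each (1), chickadee (3) → 9
Line 2: each (1), alligator (4), rises (2) → 7
Line 3: your (1), wandering (3), anemone (4) → 8
Total: 9 + 7 + 8 = 24

24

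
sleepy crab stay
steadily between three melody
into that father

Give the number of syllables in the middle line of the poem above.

9

The middle line: steadily(3) + between(2) + three(1) + melody(3) = 9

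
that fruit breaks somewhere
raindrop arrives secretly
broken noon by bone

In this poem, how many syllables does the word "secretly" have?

3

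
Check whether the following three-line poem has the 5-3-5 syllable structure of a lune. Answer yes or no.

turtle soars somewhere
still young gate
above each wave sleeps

Yes

Line 1: "turtle soars somewhere": 2+1+2 = 5 ✓
Line 2: "still young gate": 1+1+1 = 3 ✓
Line 3: "above each wave sleeps": 2+1+1+1 = 5 ✓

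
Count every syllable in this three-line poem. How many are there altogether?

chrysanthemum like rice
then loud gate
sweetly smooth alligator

Line 1: chrysanthemum(4) + like(1) + rice(1) = 6
Line 2: then(1) + loud(1) + gate(1) = 3
Line 3: sweetly(2) + smooth(1) + alligator(4) = 7
Total: 6 + 3 + 7 = 16

16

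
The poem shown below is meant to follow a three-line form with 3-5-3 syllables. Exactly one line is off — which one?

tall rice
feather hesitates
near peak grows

Line 1: tall (1), rice (1) → 2 (expected 3)
Line 2: feather (2), hesitates (3) → 5 ✓
Line 3: near (1), peak (1), grows (1) → 3 ✓

The first line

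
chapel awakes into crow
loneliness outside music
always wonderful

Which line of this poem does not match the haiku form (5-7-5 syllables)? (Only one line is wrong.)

Line 1: "chapel awakes into crow": 2+2+2+1 = 7 (expected 5)
Line 2: "loneliness outside music": 3+2+2 = 7 ✓
Line 3: "always wonderful": 2+3 = 5 ✓

The first line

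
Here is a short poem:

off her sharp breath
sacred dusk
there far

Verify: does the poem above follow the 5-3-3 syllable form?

No

Line 1: off(1) + her(1) + sharp(1) + breath(1) = 4 (expected 5)
Line 2: sacred(2) + dusk(1) = 3 ✓
Line 3: there(1) + far(1) = 2 (expected 3)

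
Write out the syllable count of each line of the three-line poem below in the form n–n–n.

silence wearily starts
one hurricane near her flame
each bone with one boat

Line 1: silence (2), wearily (3), starts (1) → 6
Line 2: one (1), hurricane (3), near (1), her (1), flame (1) → 7
Line 3: each (1), bone (1), with (1), one (1), boat (1) → 5

6–7–5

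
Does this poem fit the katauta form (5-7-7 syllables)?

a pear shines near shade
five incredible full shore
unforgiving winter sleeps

Yes

Line 1: a (1), pear (1), shines (1), near (1), shade (1) → 5 ✓
Line 2: five (1), incredible (4), full (1), shore (1) → 7 ✓
Line 3: unforgiving (4), winter (2), sleeps (1) → 7 ✓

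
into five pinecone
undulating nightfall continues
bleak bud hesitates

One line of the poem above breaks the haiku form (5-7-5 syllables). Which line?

Line 1: into(2) + five(1) + pinecone(2) = 5 ✓
Line 2: undulating(4) + nightfall(2) + continues(3) = 9 (expected 7)
Line 3: bleak(1) + bud(1) + hesitates(3) = 5 ✓

The second line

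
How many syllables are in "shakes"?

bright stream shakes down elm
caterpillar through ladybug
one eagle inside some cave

1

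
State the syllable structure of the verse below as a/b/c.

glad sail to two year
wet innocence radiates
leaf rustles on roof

Line 1: glad (1), sail (1), to (1), two (1), year (1) → 5
Line 2: wet (1), innocence (3), radiates (3) → 7
Line 3: leaf (1), rustles (2), on (1), roof (1) → 5

5/7/5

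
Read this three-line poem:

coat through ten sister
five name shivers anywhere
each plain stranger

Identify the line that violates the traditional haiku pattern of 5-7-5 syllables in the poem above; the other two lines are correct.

Line 3

Line 1: coat(1) + through(1) + ten(1) + sister(2) = 5 ✓
Line 2: five(1) + name(1) + shivers(2) + anywhere(3) = 7 ✓
Line 3: each(1) + plain(1) + stranger(2) = 4 (expected 5)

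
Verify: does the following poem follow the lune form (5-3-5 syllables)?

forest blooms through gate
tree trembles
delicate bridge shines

Yes

Line 1: "forest blooms through gate": 2+1+1+1 = 5 ✓
Line 2: "tree trembles": 1+2 = 3 ✓
Line 3: "delicate bridge shines": 3+1+1 = 5 ✓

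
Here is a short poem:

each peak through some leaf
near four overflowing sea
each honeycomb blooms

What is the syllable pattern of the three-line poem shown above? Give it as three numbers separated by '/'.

5/7/5

Line 1: each(1) + peak(1) + through(1) + some(1) + leaf(1) = 5
Line 2: near(1) + four(1) + overflowing(4) + sea(1) = 7
Line 3: each(1) + honeycomb(3) + blooms(1) = 5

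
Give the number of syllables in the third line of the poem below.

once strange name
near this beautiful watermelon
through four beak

3

The third line: through(1) + four(1) + beak(1) = 3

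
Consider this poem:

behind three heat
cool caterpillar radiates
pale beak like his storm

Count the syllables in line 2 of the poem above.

8

Line 2: cool(1) + caterpillar(4) + radiates(3) = 8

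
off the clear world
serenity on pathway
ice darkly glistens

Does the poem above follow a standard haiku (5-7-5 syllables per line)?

Line 1: off(1) + the(1) + clear(1) + world(1) = 4 (expected 5)
Line 2: serenity(4) + on(1) + pathway(2) = 7 ✓
Line 3: ice(1) + darkly(2) + glistens(2) = 5 ✓

No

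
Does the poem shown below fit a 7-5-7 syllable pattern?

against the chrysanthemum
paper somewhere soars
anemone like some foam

Line 1: against (2), the (1), chrysanthemum (4) → 7 ✓
Line 2: paper (2), somewhere (2), soars (1) → 5 ✓
Line 3: anemone (4), like (1), some (1), foam (1) → 7 ✓

Yes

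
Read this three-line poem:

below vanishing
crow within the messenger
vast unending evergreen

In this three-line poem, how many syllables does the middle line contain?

The middle line: crow(1) + within(2) + the(1) + messenger(3) = 7

7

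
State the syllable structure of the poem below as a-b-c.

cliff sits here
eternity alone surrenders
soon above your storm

3-9-5

Line 1: cliff (1), sits (1), here (1) → 3
Line 2: eternity (4), alone (2), surrenders (3) → 9
Line 3: soon (1), above (2), your (1), storm (1) → 5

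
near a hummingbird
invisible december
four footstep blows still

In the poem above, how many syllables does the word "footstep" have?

2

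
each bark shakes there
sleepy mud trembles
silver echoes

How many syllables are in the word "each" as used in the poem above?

1

"each" has 1 syllable.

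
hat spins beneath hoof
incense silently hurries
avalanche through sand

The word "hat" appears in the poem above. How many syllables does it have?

1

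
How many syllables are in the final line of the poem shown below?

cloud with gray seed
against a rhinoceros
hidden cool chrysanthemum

7

The final line: hidden(2) + cool(1) + chrysanthemum(4) = 7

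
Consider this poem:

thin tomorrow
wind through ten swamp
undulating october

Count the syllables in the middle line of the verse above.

The middle line: "wind through ten swamp": 1+1+1+1 = 4

4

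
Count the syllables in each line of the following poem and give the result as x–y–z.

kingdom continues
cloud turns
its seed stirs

5–2–3

Line 1: kingdom(2) + continues(3) = 5
Line 2: cloud(1) + turns(1) = 2
Line 3: its(1) + seed(1) + stirs(1) = 3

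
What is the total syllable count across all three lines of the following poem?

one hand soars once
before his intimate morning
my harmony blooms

17

Line 1: "one hand soars once": 1+1+1+1 = 4
Line 2: "before his intimate morning": 2+1+3+2 = 8
Line 3: "my harmony blooms": 1+3+1 = 5
Total: 4 + 8 + 5 = 17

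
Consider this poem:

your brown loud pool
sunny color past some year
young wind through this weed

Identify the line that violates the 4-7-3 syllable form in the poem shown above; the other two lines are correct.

The third line

Line 1: your (1), brown (1), loud (1), pool (1) → 4 ✓
Line 2: sunny (2), color (2), past (1), some (1), year (1) → 7 ✓
Line 3: young (1), wind (1), through (1), this (1), weed (1) → 5 (expected 3)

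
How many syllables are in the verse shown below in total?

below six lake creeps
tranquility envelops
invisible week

Line 1: "below six lake creeps": 2+1+1+1 = 5
Line 2: "tranquility envelops": 4+3 = 7
Line 3: "invisible week": 4+1 = 5
Total: 5 + 7 + 5 = 17

17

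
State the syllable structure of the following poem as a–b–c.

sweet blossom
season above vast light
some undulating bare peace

Line 1: "sweet blossom": 1+2 = 3
Line 2: "season above vast light": 2+2+1+1 = 6
Line 3: "some undulating bare peace": 1+4+1+1 = 7

3–6–7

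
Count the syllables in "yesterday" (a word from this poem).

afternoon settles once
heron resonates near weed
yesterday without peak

3

"yesterday" has 3 syllables.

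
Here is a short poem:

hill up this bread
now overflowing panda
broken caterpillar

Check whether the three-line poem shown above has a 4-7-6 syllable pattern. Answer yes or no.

Line 1: hill (1), up (1), this (1), bread (1) → 4 ✓
Line 2: now (1), overflowing (4), panda (2) → 7 ✓
Line 3: broken (2), caterpillar (4) → 6 ✓

Yes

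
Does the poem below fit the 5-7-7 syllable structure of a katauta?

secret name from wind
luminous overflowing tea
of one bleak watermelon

Line 1: "secret name from wind": 2+1+1+1 = 5 ✓
Line 2: "luminous overflowing tea": 3+4+1 = 8 (expected 7)
Line 3: "of one bleak watermelon": 1+1+1+4 = 7 ✓

No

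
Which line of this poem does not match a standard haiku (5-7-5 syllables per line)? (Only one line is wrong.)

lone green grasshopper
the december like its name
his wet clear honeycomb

The third line

Line 1: lone (1), green (1), grasshopper (3) → 5 ✓
Line 2: the (1), december (3), like (1), its (1), name (1) → 7 ✓
Line 3: his (1), wet (1), clear (1), honeycomb (3) → 6 (expected 5)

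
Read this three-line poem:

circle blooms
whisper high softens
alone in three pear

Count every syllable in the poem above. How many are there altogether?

Line 1: "circle blooms": 2+1 = 3
Line 2: "whisper high softens": 2+1+2 = 5
Line 3: "alone in three pear": 2+1+1+1 = 5
Total: 3 + 5 + 5 = 13

13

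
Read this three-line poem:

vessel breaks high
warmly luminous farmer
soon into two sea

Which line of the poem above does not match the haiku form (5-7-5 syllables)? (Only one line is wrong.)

Line 1

Line 1: "vessel breaks high": 2+1+1 = 4 (expected 5)
Line 2: "warmly luminous farmer": 2+3+2 = 7 ✓
Line 3: "soon into two sea": 1+2+1+1 = 5 ✓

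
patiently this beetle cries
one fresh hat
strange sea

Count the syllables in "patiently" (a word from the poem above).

3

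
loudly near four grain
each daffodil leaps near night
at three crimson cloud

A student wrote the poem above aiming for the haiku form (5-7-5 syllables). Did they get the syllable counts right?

Line 1: loudly (2), near (1), four (1), grain (1) → 5 ✓
Line 2: each (1), daffodil (3), leaps (1), near (1), night (1) → 7 ✓
Line 3: at (1), three (1), crimson (2), cloud (1) → 5 ✓

Yes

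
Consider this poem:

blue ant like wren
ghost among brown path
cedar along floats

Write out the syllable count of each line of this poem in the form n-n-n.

4-5-5

Line 1: "blue ant like wren": 1+1+1+1 = 4
Line 2: "ghost among brown path": 1+2+1+1 = 5
Line 3: "cedar along floats": 2+2+1 = 5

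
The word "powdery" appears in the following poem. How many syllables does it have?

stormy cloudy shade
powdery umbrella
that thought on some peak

3

"powdery" has 3 syllables.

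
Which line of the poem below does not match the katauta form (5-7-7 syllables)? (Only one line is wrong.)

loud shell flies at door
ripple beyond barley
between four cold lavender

Line 1: "loud shell flies at door": 1+1+1+1+1 = 5 ✓
Line 2: "ripple beyond barley": 2+2+2 = 6 (expected 7)
Line 3: "between four cold lavender": 2+1+1+3 = 7 ✓

Line 2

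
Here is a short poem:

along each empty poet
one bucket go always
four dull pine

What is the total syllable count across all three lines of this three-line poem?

Line 1: along(2) + each(1) + empty(2) + poet(2) = 7
Line 2: one(1) + bucket(2) + go(1) + always(2) = 6
Line 3: four(1) + dull(1) + pine(1) = 3
Total: 7 + 6 + 3 = 16

16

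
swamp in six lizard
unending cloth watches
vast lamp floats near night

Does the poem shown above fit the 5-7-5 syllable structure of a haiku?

No

Line 1: swamp (1), in (1), six (1), lizard (2) → 5 ✓
Line 2: unending (3), cloth (1), watches (2) → 6 (expected 7)
Line 3: vast (1), lamp (1), floats (1), near (1), night (1) → 5 ✓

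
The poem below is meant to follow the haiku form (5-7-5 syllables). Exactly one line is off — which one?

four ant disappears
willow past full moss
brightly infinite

Line 1: four (1), ant (1), disappears (3) → 5 ✓
Line 2: willow (2), past (1), full (1), moss (1) → 5 (expected 7)
Line 3: brightly (2), infinite (3) → 5 ✓

The second line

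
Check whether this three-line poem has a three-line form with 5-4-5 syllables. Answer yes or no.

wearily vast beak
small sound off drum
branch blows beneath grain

Yes

Line 1: "wearily vast beak": 3+1+1 = 5 ✓
Line 2: "small sound off drum": 1+1+1+1 = 4 ✓
Line 3: "branch blows beneath grain": 1+1+2+1 = 5 ✓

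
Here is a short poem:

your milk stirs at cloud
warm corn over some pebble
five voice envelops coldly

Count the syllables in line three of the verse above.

Line three: five (1), voice (1), envelops (3), coldly (2) → 7

7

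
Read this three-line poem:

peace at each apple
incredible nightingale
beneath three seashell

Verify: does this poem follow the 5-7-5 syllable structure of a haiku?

Yes

Line 1: peace(1) + at(1) + each(1) + apple(2) = 5 ✓
Line 2: incredible(4) + nightingale(3) = 7 ✓
Line 3: beneath(2) + three(1) + seashell(2) = 5 ✓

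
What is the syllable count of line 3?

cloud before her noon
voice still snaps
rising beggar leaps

Line 3: rising (2), beggar (2), leaps (1) → 5

5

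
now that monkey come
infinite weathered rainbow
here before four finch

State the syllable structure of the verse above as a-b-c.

Line 1: now(1) + that(1) + monkey(2) + come(1) = 5
Line 2: infinite(3) + weathered(2) + rainbow(2) = 7
Line 3: here(1) + before(2) + four(1) + finch(1) = 5

5-7-5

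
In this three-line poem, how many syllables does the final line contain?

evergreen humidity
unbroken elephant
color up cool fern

5

The final line: color(2) + up(1) + cool(1) + fern(1) = 5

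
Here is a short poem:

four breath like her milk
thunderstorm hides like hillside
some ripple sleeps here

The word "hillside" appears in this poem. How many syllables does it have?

2

"hillside" has 2 syllables.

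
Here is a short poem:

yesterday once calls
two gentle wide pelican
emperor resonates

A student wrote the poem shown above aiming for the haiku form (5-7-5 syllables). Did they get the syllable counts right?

No

Line 1: yesterday(3) + once(1) + calls(1) = 5 ✓
Line 2: two(1) + gentle(2) + wide(1) + pelican(3) = 7 ✓
Line 3: emperor(3) + resonates(3) = 6 (expected 5)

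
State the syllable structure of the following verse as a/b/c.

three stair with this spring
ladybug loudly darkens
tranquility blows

5/7/5

Line 1: three(1) + stair(1) + with(1) + this(1) + spring(1) = 5
Line 2: ladybug(3) + loudly(2) + darkens(2) = 7
Line 3: tranquility(4) + blows(1) = 5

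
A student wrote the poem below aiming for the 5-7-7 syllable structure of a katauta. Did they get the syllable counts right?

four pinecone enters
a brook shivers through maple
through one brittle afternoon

Yes

Line 1: four (1), pinecone (2), enters (2) → 5 ✓
Line 2: a (1), brook (1), shivers (2), through (1), maple (2) → 7 ✓
Line 3: through (1), one (1), brittle (2), afternoon (3) → 7 ✓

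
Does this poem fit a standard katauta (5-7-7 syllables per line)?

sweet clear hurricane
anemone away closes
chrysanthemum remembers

Line 1: sweet (1), clear (1), hurricane (3) → 5 ✓
Line 2: anemone (4), away (2), closes (2) → 8 (expected 7)
Line 3: chrysanthemum (4), remembers (3) → 7 ✓

No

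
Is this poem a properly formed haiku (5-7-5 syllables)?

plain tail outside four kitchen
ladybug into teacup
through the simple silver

Line 1: plain (1), tail (1), outside (2), four (1), kitchen (2) → 7 (expected 5)
Line 2: ladybug (3), into (2), teacup (2) → 7 ✓
Line 3: through (1), the (1), simple (2), silver (2) → 6 (expected 5)

No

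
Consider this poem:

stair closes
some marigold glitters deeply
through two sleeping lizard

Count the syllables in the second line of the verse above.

The second line: "some marigold glitters deeply": 1+3+2+2 = 8

8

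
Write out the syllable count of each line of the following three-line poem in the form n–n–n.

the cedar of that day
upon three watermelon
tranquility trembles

6–7–6

Line 1: the(1) + cedar(2) + of(1) + that(1) + day(1) = 6
Line 2: upon(2) + three(1) + watermelon(4) = 7
Line 3: tranquility(4) + trembles(2) = 6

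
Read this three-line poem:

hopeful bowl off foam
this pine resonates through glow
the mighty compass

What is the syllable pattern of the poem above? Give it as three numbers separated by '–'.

Line 1: hopeful(2) + bowl(1) + off(1) + foam(1) = 5
Line 2: this(1) + pine(1) + resonates(3) + through(1) + glow(1) = 7
Line 3: the(1) + mighty(2) + compass(2) = 5

5–7–5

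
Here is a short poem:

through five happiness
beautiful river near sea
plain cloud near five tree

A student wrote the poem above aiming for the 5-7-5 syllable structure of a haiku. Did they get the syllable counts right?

Line 1: through(1) + five(1) + happiness(3) = 5 ✓
Line 2: beautiful(3) + river(2) + near(1) + sea(1) = 7 ✓
Line 3: plain(1) + cloud(1) + near(1) + five(1) + tree(1) = 5 ✓

Yes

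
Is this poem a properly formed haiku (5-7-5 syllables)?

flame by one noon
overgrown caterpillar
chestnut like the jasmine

No

Line 1: flame (1), by (1), one (1), noon (1) → 4 (expected 5)
Line 2: overgrown (3), caterpillar (4) → 7 ✓
Line 3: chestnut (2), like (1), the (1), jasmine (2) → 6 (expected 5)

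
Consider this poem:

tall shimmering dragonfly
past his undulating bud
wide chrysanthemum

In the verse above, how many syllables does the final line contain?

The final line: "wide chrysanthemum": 1+4 = 5

5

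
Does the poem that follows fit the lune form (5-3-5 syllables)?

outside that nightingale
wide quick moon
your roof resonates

Line 1: outside(2) + that(1) + nightingale(3) = 6 (expected 5)
Line 2: wide(1) + quick(1) + moon(1) = 3 ✓
Line 3: your(1) + roof(1) + resonates(3) = 5 ✓

No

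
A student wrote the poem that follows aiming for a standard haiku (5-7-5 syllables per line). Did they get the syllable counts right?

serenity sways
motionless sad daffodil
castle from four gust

Yes

Line 1: "serenity sways": 4+1 = 5 ✓
Line 2: "motionless sad daffodil": 3+1+3 = 7 ✓
Line 3: "castle from four gust": 2+1+1+1 = 5 ✓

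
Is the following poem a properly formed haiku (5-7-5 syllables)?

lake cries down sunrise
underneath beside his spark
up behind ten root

Line 1: lake (1), cries (1), down (1), sunrise (2) → 5 ✓
Line 2: underneath (3), beside (2), his (1), spark (1) → 7 ✓
Line 3: up (1), behind (2), ten (1), root (1) → 5 ✓

Yes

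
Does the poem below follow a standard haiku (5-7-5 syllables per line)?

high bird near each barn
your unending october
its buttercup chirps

Line 1: "high bird near each barn": 1+1+1+1+1 = 5 ✓
Line 2: "your unending october": 1+3+3 = 7 ✓
Line 3: "its buttercup chirps": 1+3+1 = 5 ✓

Yes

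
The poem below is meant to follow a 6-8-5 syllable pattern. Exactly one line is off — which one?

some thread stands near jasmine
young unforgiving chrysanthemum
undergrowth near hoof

The second line

Line 1: some(1) + thread(1) + stands(1) + near(1) + jasmine(2) = 6 ✓
Line 2: young(1) + unforgiving(4) + chrysanthemum(4) = 9 (expected 8)
Line 3: undergrowth(3) + near(1) + hoof(1) = 5 ✓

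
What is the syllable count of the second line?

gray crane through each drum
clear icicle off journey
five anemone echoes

The second line: clear (1), icicle (3), off (1), journey (2) → 7

7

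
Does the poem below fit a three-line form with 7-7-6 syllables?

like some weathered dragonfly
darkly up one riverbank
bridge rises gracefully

Yes

Line 1: "like some weathered dragonfly": 1+1+2+3 = 7 ✓
Line 2: "darkly up one riverbank": 2+1+1+3 = 7 ✓
Line 3: "bridge rises gracefully": 1+2+3 = 6 ✓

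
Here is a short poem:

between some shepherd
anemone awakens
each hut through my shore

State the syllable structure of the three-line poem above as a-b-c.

Line 1: between (2), some (1), shepherd (2) → 5
Line 2: anemone (4), awakens (3) → 7
Line 3: each (1), hut (1), through (1), my (1), shore (1) → 5

5-7-5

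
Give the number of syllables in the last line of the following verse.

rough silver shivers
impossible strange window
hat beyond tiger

The last line: hat(1) + beyond(2) + tiger(2) = 5

5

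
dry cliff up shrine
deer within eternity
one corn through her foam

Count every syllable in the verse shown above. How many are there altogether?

16

Line 1: dry(1) + cliff(1) + up(1) + shrine(1) = 4
Line 2: deer(1) + within(2) + eternity(4) = 7
Line 3: one(1) + corn(1) + through(1) + her(1) + foam(1) = 5
Total: 4 + 7 + 5 = 16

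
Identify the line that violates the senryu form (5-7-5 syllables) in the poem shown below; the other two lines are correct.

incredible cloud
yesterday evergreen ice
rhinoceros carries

Line 1: incredible (4), cloud (1) → 5 ✓
Line 2: yesterday (3), evergreen (3), ice (1) → 7 ✓
Line 3: rhinoceros (4), carries (2) → 6 (expected 5)

The third line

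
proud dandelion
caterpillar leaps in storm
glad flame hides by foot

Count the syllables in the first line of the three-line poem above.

The first line: proud (1), dandelion (4) → 5

5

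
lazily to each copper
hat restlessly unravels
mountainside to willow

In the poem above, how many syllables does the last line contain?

6

The last line: "mountainside to willow": 3+1+2 = 6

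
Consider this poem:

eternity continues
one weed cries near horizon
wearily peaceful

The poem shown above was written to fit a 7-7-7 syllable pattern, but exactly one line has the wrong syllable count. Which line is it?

Line 1: "eternity continues": 4+3 = 7 ✓
Line 2: "one weed cries near horizon": 1+1+1+1+3 = 7 ✓
Line 3: "wearily peaceful": 3+2 = 5 (expected 7)

The third line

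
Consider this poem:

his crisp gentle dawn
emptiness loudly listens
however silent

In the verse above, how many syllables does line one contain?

5

Line one: his(1) + crisp(1) + gentle(2) + dawn(1) = 5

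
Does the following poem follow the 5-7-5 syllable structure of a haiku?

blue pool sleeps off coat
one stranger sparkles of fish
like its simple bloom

Yes

Line 1: "blue pool sleeps off coat": 1+1+1+1+1 = 5 ✓
Line 2: "one stranger sparkles of fish": 1+2+2+1+1 = 7 ✓
Line 3: "like its simple bloom": 1+1+2+1 = 5 ✓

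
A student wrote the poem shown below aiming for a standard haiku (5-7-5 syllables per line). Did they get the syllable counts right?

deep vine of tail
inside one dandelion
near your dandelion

No

Line 1: deep (1), vine (1), of (1), tail (1) → 4 (expected 5)
Line 2: inside (2), one (1), dandelion (4) → 7 ✓
Line 3: near (1), your (1), dandelion (4) → 6 (expected 5)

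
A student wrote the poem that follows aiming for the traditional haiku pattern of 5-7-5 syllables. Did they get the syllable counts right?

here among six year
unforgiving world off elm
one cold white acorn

Yes

Line 1: "here among six year": 1+2+1+1 = 5 ✓
Line 2: "unforgiving world off elm": 4+1+1+1 = 7 ✓
Line 3: "one cold white acorn": 1+1+1+2 = 5 ✓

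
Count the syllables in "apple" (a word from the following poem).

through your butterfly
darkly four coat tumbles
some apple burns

2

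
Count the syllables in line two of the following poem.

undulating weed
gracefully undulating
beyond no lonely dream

7

Line two: "gracefully undulating": 3+4 = 7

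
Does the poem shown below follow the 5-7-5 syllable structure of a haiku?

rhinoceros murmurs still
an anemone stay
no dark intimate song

Line 1: rhinoceros (4), murmurs (2), still (1) → 7 (expected 5)
Line 2: an (1), anemone (4), stay (1) → 6 (expected 7)
Line 3: no (1), dark (1), intimate (3), song (1) → 6 (expected 5)

No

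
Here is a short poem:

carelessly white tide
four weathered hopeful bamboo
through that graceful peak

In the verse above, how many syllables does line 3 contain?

5

Line 3: through (1), that (1), graceful (2), peak (1) → 5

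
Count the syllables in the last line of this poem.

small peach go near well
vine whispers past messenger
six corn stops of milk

The last line: "six corn stops of milk": 1+1+1+1+1 = 5

5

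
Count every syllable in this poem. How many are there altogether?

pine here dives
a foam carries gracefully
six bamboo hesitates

16

Line 1: pine (1), here (1), dives (1) → 3
Line 2: a (1), foam (1), carries (2), gracefully (3) → 7
Line 3: six (1), bamboo (2), hesitates (3) → 6
Total: 3 + 7 + 6 = 16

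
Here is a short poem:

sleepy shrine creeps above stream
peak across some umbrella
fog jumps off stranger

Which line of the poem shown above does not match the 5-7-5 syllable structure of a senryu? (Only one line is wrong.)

Line 1: "sleepy shrine creeps above stream": 2+1+1+2+1 = 7 (expected 5)
Line 2: "peak across some umbrella": 1+2+1+3 = 7 ✓
Line 3: "fog jumps off stranger": 1+1+1+2 = 5 ✓

Line 1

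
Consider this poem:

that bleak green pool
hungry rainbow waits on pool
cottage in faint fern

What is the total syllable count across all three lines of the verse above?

Line 1: that(1) + bleak(1) + green(1) + pool(1) = 4
Line 2: hungry(2) + rainbow(2) + waits(1) + on(1) + pool(1) = 7
Line 3: cottage(2) + in(1) + faint(1) + fern(1) = 5
Total: 4 + 7 + 5 = 16

16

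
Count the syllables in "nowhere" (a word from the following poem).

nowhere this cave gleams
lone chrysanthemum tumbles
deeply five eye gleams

"nowhere" has 2 syllables.

2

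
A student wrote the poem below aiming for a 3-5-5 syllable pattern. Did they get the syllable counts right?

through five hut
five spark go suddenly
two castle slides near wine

No

Line 1: "through five hut": 1+1+1 = 3 ✓
Line 2: "five spark go suddenly": 1+1+1+3 = 6 (expected 5)
Line 3: "two castle slides near wine": 1+2+1+1+1 = 6 (expected 5)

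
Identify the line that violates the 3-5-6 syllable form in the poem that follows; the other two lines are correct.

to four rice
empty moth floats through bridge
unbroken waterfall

Line 2

Line 1: to (1), four (1), rice (1) → 3 ✓
Line 2: empty (2), moth (1), floats (1), through (1), bridge (1) → 6 (expected 5)
Line 3: unbroken (3), waterfall (3) → 6 ✓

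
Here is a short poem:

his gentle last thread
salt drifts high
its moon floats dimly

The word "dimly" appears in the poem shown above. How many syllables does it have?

"dimly" has 2 syllables.

2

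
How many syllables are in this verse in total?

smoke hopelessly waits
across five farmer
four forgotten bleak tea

16

Line 1: "smoke hopelessly waits": 1+3+1 = 5
Line 2: "across five farmer": 2+1+2 = 5
Line 3: "four forgotten bleak tea": 1+3+1+1 = 6
Total: 5 + 5 + 6 = 16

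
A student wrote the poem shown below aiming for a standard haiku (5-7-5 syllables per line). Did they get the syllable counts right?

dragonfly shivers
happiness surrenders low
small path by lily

Line 1: dragonfly (3), shivers (2) → 5 ✓
Line 2: happiness (3), surrenders (3), low (1) → 7 ✓
Line 3: small (1), path (1), by (1), lily (2) → 5 ✓

Yes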